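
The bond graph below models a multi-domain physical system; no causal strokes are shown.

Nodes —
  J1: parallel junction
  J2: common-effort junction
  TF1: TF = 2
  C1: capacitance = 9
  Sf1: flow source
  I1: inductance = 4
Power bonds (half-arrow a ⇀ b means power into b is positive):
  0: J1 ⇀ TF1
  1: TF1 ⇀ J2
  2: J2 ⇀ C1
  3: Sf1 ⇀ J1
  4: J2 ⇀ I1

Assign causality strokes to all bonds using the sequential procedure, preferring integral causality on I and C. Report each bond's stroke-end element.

β0 stroke at J1
β1 stroke at TF1
β2 stroke at J2
β3 stroke at Sf1
β4 stroke at I1

bond 3 stroke at Sf1  (Sf1: flow source, stroke at near end)
bond 0 stroke at J1  (closing 0-jn rule on J1)
bond 1 stroke at TF1  (TF TF1: opposite of bond 0)
bond 2 stroke at J2  (C1: C, integral causality)
bond 4 stroke at I1  (J2 effort already set via bond 2)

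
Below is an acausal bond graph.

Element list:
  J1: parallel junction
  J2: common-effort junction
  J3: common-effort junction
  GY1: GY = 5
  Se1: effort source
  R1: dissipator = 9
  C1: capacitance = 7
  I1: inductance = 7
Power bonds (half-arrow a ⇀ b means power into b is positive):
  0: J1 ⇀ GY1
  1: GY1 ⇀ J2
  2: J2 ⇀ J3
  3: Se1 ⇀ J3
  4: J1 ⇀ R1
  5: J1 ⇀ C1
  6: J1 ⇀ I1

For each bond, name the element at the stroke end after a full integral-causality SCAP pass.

β0 stroke at GY1
β1 stroke at GY1
β2 stroke at J2
β3 stroke at J3
β4 stroke at R1
β5 stroke at J1
β6 stroke at I1

bond 3 |J3  (Se1: effort source, stroke at far end)
bond 2 |J2  (0-jn J3 has e-setter on 3)
bond 1 |GY1  (J2 effort already set via bond 2)
bond 0 |GY1  (GY GY1: same side as bond 1)
bond 5 |J1  (C1 integral (e out))
bond 4 |R1  (common-e at J1 fixed by 5)
bond 6 |I1  (common-e at J1 fixed by 5)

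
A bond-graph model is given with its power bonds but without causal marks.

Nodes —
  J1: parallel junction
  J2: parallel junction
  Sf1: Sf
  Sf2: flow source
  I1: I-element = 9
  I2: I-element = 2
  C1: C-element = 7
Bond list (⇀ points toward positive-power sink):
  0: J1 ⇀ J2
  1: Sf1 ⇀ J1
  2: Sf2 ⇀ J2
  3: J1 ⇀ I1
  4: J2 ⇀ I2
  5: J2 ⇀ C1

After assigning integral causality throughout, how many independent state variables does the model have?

3  (C1, I1, I2 all integral)

bond 1 stroke at Sf1  (Sf1: flow source, stroke at near end)
bond 2 stroke at Sf2  (Sf2 fixes flow; stroke at Sf2)
bond 3 stroke at I1  (I1 outputs flow p/I1)
bond 0 stroke at J1  (J1: last free bond brings effort in)
bond 4 stroke at I2  (prefer integral on I2)
bond 5 stroke at J2  (closing 0-jn rule on J2)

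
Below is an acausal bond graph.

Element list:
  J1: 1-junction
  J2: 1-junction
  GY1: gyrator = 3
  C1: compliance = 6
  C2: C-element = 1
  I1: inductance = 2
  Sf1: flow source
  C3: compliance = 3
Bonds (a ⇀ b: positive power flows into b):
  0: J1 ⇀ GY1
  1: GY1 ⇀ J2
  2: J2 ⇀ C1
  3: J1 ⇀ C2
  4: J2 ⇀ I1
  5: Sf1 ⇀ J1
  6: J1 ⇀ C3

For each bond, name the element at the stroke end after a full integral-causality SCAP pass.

#5 stroke at Sf1  (Sf1 (Sf) sets flow on bond)
#0 stroke at J1  (J1 flow already set via bond 5)
#3 stroke at J1  (1-jn J1 has f-setter on 5)
#6 stroke at J1  (common-f at J1 fixed by 5)
#1 stroke at J2  (GY1 both-in/both-out from 0)
#2 stroke at J2  (C1 outputs effort q/C1)
#4 stroke at I1  (only one flow-in slot at J2)

β0 stroke at J1
β1 stroke at J2
β2 stroke at J2
β3 stroke at J1
β4 stroke at I1
β5 stroke at Sf1
β6 stroke at J1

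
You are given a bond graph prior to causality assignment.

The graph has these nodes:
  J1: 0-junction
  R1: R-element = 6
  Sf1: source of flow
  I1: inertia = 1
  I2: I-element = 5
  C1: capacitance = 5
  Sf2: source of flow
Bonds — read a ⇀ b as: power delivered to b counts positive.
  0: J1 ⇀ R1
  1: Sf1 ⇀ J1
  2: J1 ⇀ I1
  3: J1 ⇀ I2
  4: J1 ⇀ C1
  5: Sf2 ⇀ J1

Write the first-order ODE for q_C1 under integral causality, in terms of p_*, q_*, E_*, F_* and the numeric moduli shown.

dq_C1/dt = F_Sf1 + F_Sf2 - p_I1 - p_I2/5 - q_C1/30

bond 1 →Sf1  (source Sf1 imposes f)
bond 5 →Sf2  (Sf2 (Sf) sets flow on bond)
bond 2 →I1  (prefer integral on I1)
bond 3 →I2  (I2 integral (f out))
bond 4 →J1  (prefer integral on C1)
bond 0 →R1  (J1: bond 4 brought effort, rest push out)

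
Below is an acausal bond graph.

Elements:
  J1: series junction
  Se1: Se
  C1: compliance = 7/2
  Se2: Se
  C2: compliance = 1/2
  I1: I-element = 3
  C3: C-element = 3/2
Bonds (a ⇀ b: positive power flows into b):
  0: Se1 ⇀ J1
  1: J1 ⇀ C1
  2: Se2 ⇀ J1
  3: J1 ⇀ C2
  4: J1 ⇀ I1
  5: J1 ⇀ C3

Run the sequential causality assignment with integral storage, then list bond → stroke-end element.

#0 |J1
#1 |J1
#2 |J1
#3 |J1
#4 |I1
#5 |J1

b0 stroke at J1  (Se1 (Se) sets effort on bond)
b2 stroke at J1  (Se2 fixes effort; stroke away)
b1 stroke at J1  (prefer integral on C1)
b3 stroke at J1  (C2: C, integral causality)
b4 stroke at I1  (I1 integral (f out))
b5 stroke at J1  (common-f at J1 fixed by 4)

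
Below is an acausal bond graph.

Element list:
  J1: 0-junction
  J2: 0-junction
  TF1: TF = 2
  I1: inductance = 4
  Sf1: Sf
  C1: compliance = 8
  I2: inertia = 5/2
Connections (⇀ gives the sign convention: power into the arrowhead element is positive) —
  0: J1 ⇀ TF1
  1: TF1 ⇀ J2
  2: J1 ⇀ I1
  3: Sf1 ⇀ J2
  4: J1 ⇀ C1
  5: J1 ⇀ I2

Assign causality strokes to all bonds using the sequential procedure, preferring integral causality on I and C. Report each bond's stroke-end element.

#0 stroke at TF1
#1 stroke at J2
#2 stroke at I1
#3 stroke at Sf1
#4 stroke at J1
#5 stroke at I2

β3 stroke at Sf1  (Sf1 fixes flow; stroke at Sf1)
β1 stroke at J2  (J2: last free bond brings effort in)
β0 stroke at TF1  (through TF1, causality passes straight; one stroke at TF1)
β2 stroke at I1  (prefer integral on I1)
β4 stroke at J1  (C1 outputs effort q/C1)
β5 stroke at I2  (J1: bond 4 brought effort, rest push out)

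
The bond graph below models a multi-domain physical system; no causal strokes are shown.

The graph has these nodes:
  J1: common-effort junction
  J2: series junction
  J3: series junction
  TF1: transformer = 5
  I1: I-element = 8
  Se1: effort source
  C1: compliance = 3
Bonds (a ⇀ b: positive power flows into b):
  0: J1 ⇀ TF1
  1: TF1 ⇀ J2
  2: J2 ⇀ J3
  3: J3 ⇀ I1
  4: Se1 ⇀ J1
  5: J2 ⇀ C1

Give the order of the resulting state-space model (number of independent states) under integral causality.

#4 stroke at J1  (Se1: effort source, stroke at far end)
#0 stroke at TF1  (common-e at J1 fixed by 4)
#1 stroke at J2  (TF1 one-in-one-out from 0)
#3 stroke at I1  (I1 outputs flow p/I1)
#2 stroke at J3  (J3: bond 3 brought flow, rest push out)
#5 stroke at J2  (J2 flow already set via bond 2)

2  (C1, I1 all integral)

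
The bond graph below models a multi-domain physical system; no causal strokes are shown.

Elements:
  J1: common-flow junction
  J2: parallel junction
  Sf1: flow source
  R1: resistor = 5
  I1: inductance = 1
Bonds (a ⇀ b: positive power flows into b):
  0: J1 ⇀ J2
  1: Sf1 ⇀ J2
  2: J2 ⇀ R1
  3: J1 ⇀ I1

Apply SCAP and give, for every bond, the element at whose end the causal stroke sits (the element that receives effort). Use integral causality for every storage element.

β0 |J1
β1 |Sf1
β2 |J2
β3 |I1

b1 stroke at Sf1  (source Sf1 imposes f)
b3 stroke at I1  (prefer integral on I1)
b0 stroke at J1  (J1 flow already set via bond 3)
b2 stroke at J2  (J2: last free bond brings effort in)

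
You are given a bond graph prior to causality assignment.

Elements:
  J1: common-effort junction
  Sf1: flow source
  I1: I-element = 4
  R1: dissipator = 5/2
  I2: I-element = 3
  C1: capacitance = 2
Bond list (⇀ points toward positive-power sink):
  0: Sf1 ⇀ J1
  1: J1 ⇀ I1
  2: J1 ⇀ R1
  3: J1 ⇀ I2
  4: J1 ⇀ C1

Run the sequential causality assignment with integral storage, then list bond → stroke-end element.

bond 0 stroke→Sf1
bond 1 stroke→I1
bond 2 stroke→R1
bond 3 stroke→I2
bond 4 stroke→J1

β0 →Sf1  (Sf1 (Sf) sets flow on bond)
β1 →I1  (I1 integral (f out))
β3 →I2  (I2: I, integral causality)
β4 →J1  (C1: C, integral causality)
β2 →R1  (common-e at J1 fixed by 4)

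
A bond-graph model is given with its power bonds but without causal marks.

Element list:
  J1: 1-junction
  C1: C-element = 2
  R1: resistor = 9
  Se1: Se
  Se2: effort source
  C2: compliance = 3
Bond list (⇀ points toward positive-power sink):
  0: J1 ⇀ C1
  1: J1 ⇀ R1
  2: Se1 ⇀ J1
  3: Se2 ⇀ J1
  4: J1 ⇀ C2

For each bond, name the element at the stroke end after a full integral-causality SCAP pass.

b2 stroke→J1  (Se1 (Se) sets effort on bond)
b3 stroke→J1  (Se2 fixes effort; stroke away)
b0 stroke→J1  (prefer integral on C1)
b4 stroke→J1  (C2 integral (e out))
b1 stroke→R1  (closing 1-jn rule on J1)

β0 stroke→J1
β1 stroke→R1
β2 stroke→J1
β3 stroke→J1
β4 stroke→J1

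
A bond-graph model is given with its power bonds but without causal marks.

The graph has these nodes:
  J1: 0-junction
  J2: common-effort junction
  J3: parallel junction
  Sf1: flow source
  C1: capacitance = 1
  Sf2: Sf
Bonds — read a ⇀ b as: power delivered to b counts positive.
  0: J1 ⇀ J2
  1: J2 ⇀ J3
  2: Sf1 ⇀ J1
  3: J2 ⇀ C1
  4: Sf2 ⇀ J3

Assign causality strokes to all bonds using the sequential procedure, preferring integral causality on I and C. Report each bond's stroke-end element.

β0 stroke→J1
β1 stroke→J3
β2 stroke→Sf1
β3 stroke→J2
β4 stroke→Sf2

#2 stroke→Sf1  (Sf1: flow source, stroke at near end)
#4 stroke→Sf2  (Sf2: flow source, stroke at near end)
#0 stroke→J1  (only one effort-in slot at J1)
#1 stroke→J3  (J3 needs exactly one e-in)
#3 stroke→J2  (closing 0-jn rule on J2)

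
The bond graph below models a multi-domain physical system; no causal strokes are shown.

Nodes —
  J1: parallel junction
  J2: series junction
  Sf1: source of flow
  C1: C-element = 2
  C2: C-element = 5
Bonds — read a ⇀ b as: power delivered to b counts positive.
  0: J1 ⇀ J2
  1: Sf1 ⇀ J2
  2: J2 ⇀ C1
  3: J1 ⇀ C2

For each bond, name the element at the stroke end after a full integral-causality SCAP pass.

bond 1 →Sf1  (source Sf1 imposes f)
bond 0 →J2  (1-jn J2 has f-setter on 1)
bond 2 →J2  (common-f at J2 fixed by 1)
bond 3 →J1  (J1: last free bond brings effort in)

#0 stroke→J2
#1 stroke→Sf1
#2 stroke→J2
#3 stroke→J1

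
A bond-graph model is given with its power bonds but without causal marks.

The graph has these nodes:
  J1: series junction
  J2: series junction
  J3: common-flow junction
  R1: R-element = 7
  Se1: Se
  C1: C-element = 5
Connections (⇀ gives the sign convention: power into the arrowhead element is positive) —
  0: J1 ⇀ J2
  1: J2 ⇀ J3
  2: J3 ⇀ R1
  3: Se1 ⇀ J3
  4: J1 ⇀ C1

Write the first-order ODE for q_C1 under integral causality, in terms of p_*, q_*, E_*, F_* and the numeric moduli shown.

β3 |J3  (Se1 fixes effort; stroke away)
β4 |J1  (prefer integral on C1)
β0 |J2  (only one flow-in slot at J1)
β1 |J3  (J2 needs exactly one f-in)
β2 |R1  (J3 needs exactly one f-in)

dq_C1/dt = E_Se1/7 - q_C1/35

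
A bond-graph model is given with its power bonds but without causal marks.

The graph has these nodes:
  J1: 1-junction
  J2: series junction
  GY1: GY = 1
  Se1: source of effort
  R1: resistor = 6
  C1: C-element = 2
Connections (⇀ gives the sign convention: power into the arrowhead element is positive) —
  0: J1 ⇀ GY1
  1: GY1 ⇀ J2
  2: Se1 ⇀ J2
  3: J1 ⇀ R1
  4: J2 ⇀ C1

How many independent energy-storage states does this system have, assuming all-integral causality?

1  (C1 all integral)

b2 →J2  (source Se1 imposes e)
b4 →J2  (C1 outputs effort q/C1)
b1 →GY1  (only one flow-in slot at J2)
b0 →GY1  (through GY1, causality inverts; strokes same side of GY1)
b3 →J1  (common-f at J1 fixed by 0)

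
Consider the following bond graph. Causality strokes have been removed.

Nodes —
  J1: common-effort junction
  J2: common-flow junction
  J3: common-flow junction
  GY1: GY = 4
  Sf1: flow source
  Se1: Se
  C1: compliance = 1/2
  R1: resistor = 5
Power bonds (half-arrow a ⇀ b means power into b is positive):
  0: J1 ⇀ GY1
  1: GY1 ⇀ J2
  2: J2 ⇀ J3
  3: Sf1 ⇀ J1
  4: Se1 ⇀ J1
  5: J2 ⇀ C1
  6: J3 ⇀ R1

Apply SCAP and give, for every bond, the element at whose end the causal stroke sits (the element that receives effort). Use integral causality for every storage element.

β3 stroke at Sf1  (Sf1 (Sf) sets flow on bond)
β4 stroke at J1  (source Se1 imposes e)
β0 stroke at GY1  (common-e at J1 fixed by 4)
β1 stroke at GY1  (GY1 both-in/both-out from 0)
β2 stroke at J2  (1-jn J2 has f-setter on 1)
β5 stroke at J2  (J2: bond 1 brought flow, rest push out)
β6 stroke at J3  (J3 flow already set via bond 2)

#0 →GY1
#1 →GY1
#2 →J2
#3 →Sf1
#4 →J1
#5 →J2
#6 →J3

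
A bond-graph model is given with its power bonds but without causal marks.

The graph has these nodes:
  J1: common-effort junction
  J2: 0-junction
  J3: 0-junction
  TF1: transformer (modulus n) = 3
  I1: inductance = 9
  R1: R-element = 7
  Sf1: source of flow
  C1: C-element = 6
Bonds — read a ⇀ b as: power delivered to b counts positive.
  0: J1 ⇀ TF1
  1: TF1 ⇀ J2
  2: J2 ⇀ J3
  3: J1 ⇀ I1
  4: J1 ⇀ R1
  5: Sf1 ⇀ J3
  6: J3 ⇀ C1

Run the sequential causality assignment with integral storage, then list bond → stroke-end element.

#0 →J1
#1 →TF1
#2 →J2
#3 →I1
#4 →R1
#5 →Sf1
#6 →J3

bond 5 stroke→Sf1  (Sf1: flow source, stroke at near end)
bond 3 stroke→I1  (prefer integral on I1)
bond 6 stroke→J3  (C1 integral (e out))
bond 2 stroke→J2  (J3 effort already set via bond 6)
bond 1 stroke→TF1  (J2 effort already set via bond 2)
bond 0 stroke→J1  (TF TF1: opposite of bond 1)
bond 4 stroke→R1  (common-e at J1 fixed by 0)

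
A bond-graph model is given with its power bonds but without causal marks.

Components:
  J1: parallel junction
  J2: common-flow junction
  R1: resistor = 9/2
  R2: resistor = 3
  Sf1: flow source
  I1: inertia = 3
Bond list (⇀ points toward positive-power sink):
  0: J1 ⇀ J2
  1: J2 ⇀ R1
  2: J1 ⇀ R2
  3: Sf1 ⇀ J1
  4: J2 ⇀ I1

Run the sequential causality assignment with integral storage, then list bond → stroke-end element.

bond 3 |Sf1  (Sf1 fixes flow; stroke at Sf1)
bond 4 |I1  (I1 integral (f out))
bond 0 |J2  (J2: bond 4 brought flow, rest push out)
bond 1 |J2  (common-f at J2 fixed by 4)
bond 2 |J1  (closing 0-jn rule on J1)

#0 →J2
#1 →J2
#2 →J1
#3 →Sf1
#4 →I1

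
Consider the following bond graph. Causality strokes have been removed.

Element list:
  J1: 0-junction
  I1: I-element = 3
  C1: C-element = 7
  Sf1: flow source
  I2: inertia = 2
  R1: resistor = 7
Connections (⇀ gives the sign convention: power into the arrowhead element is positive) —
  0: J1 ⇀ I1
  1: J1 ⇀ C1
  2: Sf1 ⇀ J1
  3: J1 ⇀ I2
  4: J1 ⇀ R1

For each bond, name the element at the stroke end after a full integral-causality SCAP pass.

bond 0 |I1
bond 1 |J1
bond 2 |Sf1
bond 3 |I2
bond 4 |R1

#2 |Sf1  (Sf1 fixes flow; stroke at Sf1)
#0 |I1  (I1: I, integral causality)
#1 |J1  (prefer integral on C1)
#3 |I2  (J1: bond 1 brought effort, rest push out)
#4 |R1  (J1 effort already set via bond 1)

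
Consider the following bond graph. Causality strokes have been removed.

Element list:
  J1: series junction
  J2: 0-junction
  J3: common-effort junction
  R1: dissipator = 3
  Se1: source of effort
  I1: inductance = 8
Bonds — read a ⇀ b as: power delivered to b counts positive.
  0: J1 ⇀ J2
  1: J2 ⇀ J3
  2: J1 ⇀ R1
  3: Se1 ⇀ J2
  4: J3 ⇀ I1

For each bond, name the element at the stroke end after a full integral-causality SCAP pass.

b3 |J2  (Se1: effort source, stroke at far end)
b0 |J1  (J2: bond 3 brought effort, rest push out)
b1 |J3  (J2 effort already set via bond 3)
b4 |I1  (0-jn J3 has e-setter on 1)
b2 |R1  (closing 1-jn rule on J1)

#0 |J1
#1 |J3
#2 |R1
#3 |J2
#4 |I1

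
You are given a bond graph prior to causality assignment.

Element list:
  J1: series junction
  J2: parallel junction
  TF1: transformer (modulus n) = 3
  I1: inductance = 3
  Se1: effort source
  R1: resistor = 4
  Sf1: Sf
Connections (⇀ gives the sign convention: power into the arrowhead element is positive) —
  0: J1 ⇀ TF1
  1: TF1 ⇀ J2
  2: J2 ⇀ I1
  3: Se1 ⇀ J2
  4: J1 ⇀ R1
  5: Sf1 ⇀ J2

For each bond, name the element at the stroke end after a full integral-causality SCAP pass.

β0 stroke at J1
β1 stroke at TF1
β2 stroke at I1
β3 stroke at J2
β4 stroke at R1
β5 stroke at Sf1

bond 3 stroke at J2  (Se1 (Se) sets effort on bond)
bond 5 stroke at Sf1  (Sf1 (Sf) sets flow on bond)
bond 1 stroke at TF1  (common-e at J2 fixed by 3)
bond 2 stroke at I1  (common-e at J2 fixed by 3)
bond 0 stroke at J1  (TF1: transformer flips bond 1)
bond 4 stroke at R1  (only one flow-in slot at J1)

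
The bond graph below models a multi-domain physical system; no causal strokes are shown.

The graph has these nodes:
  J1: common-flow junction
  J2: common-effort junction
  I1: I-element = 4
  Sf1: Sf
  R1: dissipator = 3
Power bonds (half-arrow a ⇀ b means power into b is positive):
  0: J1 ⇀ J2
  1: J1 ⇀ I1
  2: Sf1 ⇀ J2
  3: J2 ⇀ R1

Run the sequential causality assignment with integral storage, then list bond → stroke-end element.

bond 2 stroke at Sf1  (source Sf1 imposes f)
bond 1 stroke at I1  (prefer integral on I1)
bond 0 stroke at J1  (J1 flow already set via bond 1)
bond 3 stroke at J2  (closing 0-jn rule on J2)

#0 stroke at J1
#1 stroke at I1
#2 stroke at Sf1
#3 stroke at J2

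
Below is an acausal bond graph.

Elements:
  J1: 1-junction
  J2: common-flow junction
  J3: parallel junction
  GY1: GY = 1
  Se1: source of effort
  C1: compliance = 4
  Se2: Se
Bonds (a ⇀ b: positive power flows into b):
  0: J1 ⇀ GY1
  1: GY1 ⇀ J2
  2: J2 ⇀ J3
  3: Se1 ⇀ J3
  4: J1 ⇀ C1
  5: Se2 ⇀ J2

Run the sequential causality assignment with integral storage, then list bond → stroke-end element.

bond 0 stroke at GY1
bond 1 stroke at GY1
bond 2 stroke at J2
bond 3 stroke at J3
bond 4 stroke at J1
bond 5 stroke at J2

b3 →J3  (Se1: effort source, stroke at far end)
b5 →J2  (Se2: effort source, stroke at far end)
b2 →J2  (common-e at J3 fixed by 3)
b1 →GY1  (only one flow-in slot at J2)
b0 →GY1  (GY1: gyrator matches bond 1)
b4 →J1  (J1: bond 0 brought flow, rest push out)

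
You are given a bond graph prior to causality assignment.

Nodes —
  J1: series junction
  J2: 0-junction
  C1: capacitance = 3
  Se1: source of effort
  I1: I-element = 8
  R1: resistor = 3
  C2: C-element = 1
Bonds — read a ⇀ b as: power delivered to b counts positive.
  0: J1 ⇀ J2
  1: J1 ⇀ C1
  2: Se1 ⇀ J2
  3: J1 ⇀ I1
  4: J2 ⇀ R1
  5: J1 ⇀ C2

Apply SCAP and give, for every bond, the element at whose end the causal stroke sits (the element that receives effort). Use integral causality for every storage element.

#2 stroke→J2  (Se1 fixes effort; stroke away)
#0 stroke→J1  (0-jn J2 has e-setter on 2)
#4 stroke→R1  (0-jn J2 has e-setter on 2)
#1 stroke→J1  (C1: C, integral causality)
#3 stroke→I1  (I1: I, integral causality)
#5 stroke→J1  (common-f at J1 fixed by 3)

#0 →J1
#1 →J1
#2 →J2
#3 →I1
#4 →R1
#5 →J1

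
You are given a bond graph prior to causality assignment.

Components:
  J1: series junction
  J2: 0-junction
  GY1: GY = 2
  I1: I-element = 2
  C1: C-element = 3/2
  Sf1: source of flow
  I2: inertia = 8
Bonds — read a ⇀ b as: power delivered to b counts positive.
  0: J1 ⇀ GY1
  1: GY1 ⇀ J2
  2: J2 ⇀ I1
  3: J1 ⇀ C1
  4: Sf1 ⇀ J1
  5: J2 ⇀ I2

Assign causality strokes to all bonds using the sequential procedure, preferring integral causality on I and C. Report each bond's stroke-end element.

bond 4 →Sf1  (Sf1: flow source, stroke at near end)
bond 0 →J1  (1-jn J1 has f-setter on 4)
bond 3 →J1  (common-f at J1 fixed by 4)
bond 1 →J2  (GY1 both-in/both-out from 0)
bond 2 →I1  (common-e at J2 fixed by 1)
bond 5 →I2  (J2: bond 1 brought effort, rest push out)

bond 0 stroke at J1
bond 1 stroke at J2
bond 2 stroke at I1
bond 3 stroke at J1
bond 4 stroke at Sf1
bond 5 stroke at I2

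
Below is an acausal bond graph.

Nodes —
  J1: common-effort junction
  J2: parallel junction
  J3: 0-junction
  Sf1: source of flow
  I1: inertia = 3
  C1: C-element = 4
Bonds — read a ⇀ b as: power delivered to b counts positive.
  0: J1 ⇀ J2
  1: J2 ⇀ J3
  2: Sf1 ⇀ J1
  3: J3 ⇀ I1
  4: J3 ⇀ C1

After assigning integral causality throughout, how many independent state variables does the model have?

b2 stroke→Sf1  (source Sf1 imposes f)
b0 stroke→J1  (only one effort-in slot at J1)
b1 stroke→J2  (J2: last free bond brings effort in)
b3 stroke→I1  (I1 outputs flow p/I1)
b4 stroke→J3  (closing 0-jn rule on J3)

2  (C1, I1 all integral)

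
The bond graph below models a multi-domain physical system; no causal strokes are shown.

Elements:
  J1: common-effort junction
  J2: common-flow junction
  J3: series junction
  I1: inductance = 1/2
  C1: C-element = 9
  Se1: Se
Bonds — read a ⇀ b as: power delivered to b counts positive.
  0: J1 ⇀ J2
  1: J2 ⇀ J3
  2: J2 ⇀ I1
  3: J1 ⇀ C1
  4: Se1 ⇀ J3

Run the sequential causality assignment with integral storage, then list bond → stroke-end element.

β0 |J2
β1 |J2
β2 |I1
β3 |J1
β4 |J3

bond 4 stroke→J3  (Se1 fixes effort; stroke away)
bond 1 stroke→J2  (only one flow-in slot at J3)
bond 2 stroke→I1  (I1: I, integral causality)
bond 0 stroke→J2  (1-jn J2 has f-setter on 2)
bond 3 stroke→J1  (J1: last free bond brings effort in)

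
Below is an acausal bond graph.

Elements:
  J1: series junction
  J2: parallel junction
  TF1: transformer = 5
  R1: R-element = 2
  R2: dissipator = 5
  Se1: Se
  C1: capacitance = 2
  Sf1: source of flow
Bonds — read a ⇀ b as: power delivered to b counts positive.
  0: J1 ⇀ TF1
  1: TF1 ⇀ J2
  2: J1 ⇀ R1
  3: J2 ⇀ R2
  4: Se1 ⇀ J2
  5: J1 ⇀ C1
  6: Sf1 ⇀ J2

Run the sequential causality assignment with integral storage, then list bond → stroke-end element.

β4 stroke at J2  (source Se1 imposes e)
β6 stroke at Sf1  (Sf1: flow source, stroke at near end)
β1 stroke at TF1  (J2 effort already set via bond 4)
β3 stroke at R2  (0-jn J2 has e-setter on 4)
β0 stroke at J1  (TF1: transformer flips bond 1)
β5 stroke at J1  (C1 integral (e out))
β2 stroke at R1  (J1: last free bond brings flow in)

b0 |J1
b1 |TF1
b2 |R1
b3 |R2
b4 |J2
b5 |J1
b6 |Sf1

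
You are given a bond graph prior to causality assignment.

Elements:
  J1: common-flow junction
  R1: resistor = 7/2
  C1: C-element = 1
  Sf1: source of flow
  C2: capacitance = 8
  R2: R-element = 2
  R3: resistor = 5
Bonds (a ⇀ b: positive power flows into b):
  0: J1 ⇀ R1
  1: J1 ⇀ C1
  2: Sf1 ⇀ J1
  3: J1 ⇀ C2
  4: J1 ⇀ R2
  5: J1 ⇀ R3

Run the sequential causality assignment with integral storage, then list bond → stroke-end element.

bond 2 →Sf1  (Sf1: flow source, stroke at near end)
bond 0 →J1  (common-f at J1 fixed by 2)
bond 1 →J1  (1-jn J1 has f-setter on 2)
bond 3 →J1  (J1: bond 2 brought flow, rest push out)
bond 4 →J1  (1-jn J1 has f-setter on 2)
bond 5 →J1  (J1: bond 2 brought flow, rest push out)

β0 →J1
β1 →J1
β2 →Sf1
β3 →J1
β4 →J1
β5 →J1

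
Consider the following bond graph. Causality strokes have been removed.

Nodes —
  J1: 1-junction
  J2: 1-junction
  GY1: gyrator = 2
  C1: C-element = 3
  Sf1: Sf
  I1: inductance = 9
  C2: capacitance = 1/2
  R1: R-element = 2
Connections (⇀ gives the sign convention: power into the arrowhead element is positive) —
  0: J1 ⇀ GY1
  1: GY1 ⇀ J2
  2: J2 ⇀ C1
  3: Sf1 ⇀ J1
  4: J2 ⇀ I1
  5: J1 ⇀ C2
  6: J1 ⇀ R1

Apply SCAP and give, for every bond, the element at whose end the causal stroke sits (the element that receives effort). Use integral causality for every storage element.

b3 stroke→Sf1  (Sf1 (Sf) sets flow on bond)
b0 stroke→J1  (common-f at J1 fixed by 3)
b5 stroke→J1  (J1 flow already set via bond 3)
b6 stroke→J1  (common-f at J1 fixed by 3)
b1 stroke→J2  (GY1 both-in/both-out from 0)
b2 stroke→J2  (prefer integral on C1)
b4 stroke→I1  (closing 1-jn rule on J2)

#0 |J1
#1 |J2
#2 |J2
#3 |Sf1
#4 |I1
#5 |J1
#6 |J1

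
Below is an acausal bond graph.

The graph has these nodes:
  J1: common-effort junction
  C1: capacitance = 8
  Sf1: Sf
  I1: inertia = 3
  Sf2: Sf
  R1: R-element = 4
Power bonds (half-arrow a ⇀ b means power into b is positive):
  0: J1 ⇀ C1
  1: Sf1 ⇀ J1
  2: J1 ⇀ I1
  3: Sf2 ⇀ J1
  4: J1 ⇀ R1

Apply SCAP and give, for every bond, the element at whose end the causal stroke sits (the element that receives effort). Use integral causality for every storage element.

β0 |J1
β1 |Sf1
β2 |I1
β3 |Sf2
β4 |R1

β1 stroke→Sf1  (source Sf1 imposes f)
β3 stroke→Sf2  (Sf2 fixes flow; stroke at Sf2)
β0 stroke→J1  (C1: C, integral causality)
β2 stroke→I1  (0-jn J1 has e-setter on 0)
β4 stroke→R1  (J1 effort already set via bond 0)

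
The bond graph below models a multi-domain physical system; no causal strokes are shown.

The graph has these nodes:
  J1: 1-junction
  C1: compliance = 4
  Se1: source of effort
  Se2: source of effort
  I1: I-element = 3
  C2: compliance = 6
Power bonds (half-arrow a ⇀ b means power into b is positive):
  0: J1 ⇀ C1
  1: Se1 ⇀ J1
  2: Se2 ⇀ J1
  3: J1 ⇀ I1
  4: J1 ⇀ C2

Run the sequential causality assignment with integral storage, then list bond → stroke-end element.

bond 1 stroke→J1  (Se1: effort source, stroke at far end)
bond 2 stroke→J1  (Se2 (Se) sets effort on bond)
bond 0 stroke→J1  (prefer integral on C1)
bond 3 stroke→I1  (I1 integral (f out))
bond 4 stroke→J1  (J1 flow already set via bond 3)

#0 stroke at J1
#1 stroke at J1
#2 stroke at J1
#3 stroke at I1
#4 stroke at J1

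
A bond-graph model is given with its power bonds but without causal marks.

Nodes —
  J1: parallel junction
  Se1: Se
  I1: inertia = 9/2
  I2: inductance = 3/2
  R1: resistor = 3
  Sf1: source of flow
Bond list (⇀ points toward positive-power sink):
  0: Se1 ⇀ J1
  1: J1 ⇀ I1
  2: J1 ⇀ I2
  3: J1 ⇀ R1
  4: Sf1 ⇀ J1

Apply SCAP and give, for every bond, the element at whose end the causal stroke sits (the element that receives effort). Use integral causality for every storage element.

bond 0 →J1  (Se1: effort source, stroke at far end)
bond 4 →Sf1  (source Sf1 imposes f)
bond 1 →I1  (0-jn J1 has e-setter on 0)
bond 2 →I2  (J1: bond 0 brought effort, rest push out)
bond 3 →R1  (0-jn J1 has e-setter on 0)

#0 stroke→J1
#1 stroke→I1
#2 stroke→I2
#3 stroke→R1
#4 stroke→Sf1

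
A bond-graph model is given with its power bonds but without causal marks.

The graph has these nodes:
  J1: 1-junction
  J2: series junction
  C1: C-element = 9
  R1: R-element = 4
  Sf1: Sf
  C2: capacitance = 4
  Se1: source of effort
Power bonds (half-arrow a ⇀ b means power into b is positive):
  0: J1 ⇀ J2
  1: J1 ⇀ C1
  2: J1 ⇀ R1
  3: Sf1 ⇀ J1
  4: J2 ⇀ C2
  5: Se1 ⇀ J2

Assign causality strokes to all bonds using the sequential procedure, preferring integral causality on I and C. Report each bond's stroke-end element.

b3 |Sf1  (Sf1 fixes flow; stroke at Sf1)
b5 |J2  (Se1 (Se) sets effort on bond)
b0 |J1  (common-f at J1 fixed by 3)
b1 |J1  (1-jn J1 has f-setter on 3)
b2 |J1  (common-f at J1 fixed by 3)
b4 |J2  (J2: bond 0 brought flow, rest push out)

b0 →J1
b1 →J1
b2 →J1
b3 →Sf1
b4 →J2
b5 →J2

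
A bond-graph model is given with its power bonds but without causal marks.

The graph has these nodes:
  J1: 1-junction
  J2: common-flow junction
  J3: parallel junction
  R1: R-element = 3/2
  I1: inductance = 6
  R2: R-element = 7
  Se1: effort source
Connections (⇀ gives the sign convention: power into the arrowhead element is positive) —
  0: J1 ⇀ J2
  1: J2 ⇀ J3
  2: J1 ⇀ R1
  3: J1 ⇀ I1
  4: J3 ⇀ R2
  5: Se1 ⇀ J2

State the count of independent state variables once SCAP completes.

1  (I1 all integral)

b5 stroke at J2  (Se1 (Se) sets effort on bond)
b3 stroke at I1  (I1: I, integral causality)
b0 stroke at J1  (1-jn J1 has f-setter on 3)
b2 stroke at J1  (common-f at J1 fixed by 3)
b1 stroke at J2  (common-f at J2 fixed by 0)
b4 stroke at J3  (only one effort-in slot at J3)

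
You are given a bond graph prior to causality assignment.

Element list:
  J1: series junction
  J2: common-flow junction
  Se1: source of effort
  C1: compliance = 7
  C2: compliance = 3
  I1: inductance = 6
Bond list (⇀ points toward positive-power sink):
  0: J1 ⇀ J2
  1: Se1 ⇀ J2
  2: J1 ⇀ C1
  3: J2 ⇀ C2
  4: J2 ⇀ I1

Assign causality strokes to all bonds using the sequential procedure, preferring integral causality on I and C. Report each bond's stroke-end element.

bond 0 |J2
bond 1 |J2
bond 2 |J1
bond 3 |J2
bond 4 |I1

bond 1 |J2  (Se1 fixes effort; stroke away)
bond 2 |J1  (C1 integral (e out))
bond 0 |J2  (J1: last free bond brings flow in)
bond 3 |J2  (prefer integral on C2)
bond 4 |I1  (only one flow-in slot at J2)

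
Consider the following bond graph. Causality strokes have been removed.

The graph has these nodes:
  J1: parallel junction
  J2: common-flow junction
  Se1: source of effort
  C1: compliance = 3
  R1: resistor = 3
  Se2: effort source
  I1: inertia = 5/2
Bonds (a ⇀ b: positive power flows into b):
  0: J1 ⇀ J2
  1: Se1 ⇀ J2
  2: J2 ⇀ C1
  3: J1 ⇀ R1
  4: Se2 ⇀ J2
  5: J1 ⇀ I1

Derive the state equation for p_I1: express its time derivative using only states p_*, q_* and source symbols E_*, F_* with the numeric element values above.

b1 →J2  (Se1: effort source, stroke at far end)
b4 →J2  (source Se2 imposes e)
b2 →J2  (prefer integral on C1)
b0 →J1  (J2: last free bond brings flow in)
b3 →R1  (0-jn J1 has e-setter on 0)
b5 →I1  (0-jn J1 has e-setter on 0)

dp_I1/dt = -E_Se1 - E_Se2 + q_C1/3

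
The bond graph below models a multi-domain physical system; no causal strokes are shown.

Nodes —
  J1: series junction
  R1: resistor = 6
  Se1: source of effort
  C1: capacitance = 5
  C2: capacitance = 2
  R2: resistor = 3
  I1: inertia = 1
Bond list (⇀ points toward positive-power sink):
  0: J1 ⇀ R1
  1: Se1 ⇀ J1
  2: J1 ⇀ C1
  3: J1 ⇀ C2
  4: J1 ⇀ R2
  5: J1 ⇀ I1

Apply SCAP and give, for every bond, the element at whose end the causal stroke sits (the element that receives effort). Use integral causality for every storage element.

b1 →J1  (Se1 fixes effort; stroke away)
b2 →J1  (C1: C, integral causality)
b3 →J1  (C2 outputs effort q/C2)
b5 →I1  (I1: I, integral causality)
b0 →J1  (1-jn J1 has f-setter on 5)
b4 →J1  (common-f at J1 fixed by 5)

b0 →J1
b1 →J1
b2 →J1
b3 →J1
b4 →J1
b5 →I1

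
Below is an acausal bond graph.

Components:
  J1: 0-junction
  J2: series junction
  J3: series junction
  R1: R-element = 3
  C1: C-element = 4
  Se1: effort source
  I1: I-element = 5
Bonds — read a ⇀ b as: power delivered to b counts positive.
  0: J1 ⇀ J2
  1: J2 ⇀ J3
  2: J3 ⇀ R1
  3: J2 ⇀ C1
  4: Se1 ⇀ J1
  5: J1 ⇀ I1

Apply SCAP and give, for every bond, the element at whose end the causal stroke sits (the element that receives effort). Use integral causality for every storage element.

#4 stroke→J1  (source Se1 imposes e)
#0 stroke→J2  (common-e at J1 fixed by 4)
#5 stroke→I1  (common-e at J1 fixed by 4)
#3 stroke→J2  (C1 outputs effort q/C1)
#1 stroke→J3  (J2 needs exactly one f-in)
#2 stroke→R1  (only one flow-in slot at J3)

β0 stroke→J2
β1 stroke→J3
β2 stroke→R1
β3 stroke→J2
β4 stroke→J1
β5 stroke→I1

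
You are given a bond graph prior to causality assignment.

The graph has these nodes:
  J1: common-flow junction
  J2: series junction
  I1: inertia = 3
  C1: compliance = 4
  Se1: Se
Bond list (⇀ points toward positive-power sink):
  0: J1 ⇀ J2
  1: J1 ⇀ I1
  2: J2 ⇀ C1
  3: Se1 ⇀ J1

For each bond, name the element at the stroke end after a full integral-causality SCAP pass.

β0 |J1
β1 |I1
β2 |J2
β3 |J1

β3 stroke→J1  (source Se1 imposes e)
β1 stroke→I1  (prefer integral on I1)
β0 stroke→J1  (common-f at J1 fixed by 1)
β2 stroke→J2  (common-f at J2 fixed by 0)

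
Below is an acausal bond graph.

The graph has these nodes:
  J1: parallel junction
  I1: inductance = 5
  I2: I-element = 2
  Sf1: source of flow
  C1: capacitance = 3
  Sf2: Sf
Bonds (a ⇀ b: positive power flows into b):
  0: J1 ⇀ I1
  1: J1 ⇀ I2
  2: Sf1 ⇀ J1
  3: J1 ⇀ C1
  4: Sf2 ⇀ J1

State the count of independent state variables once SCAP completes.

3  (C1, I1, I2 all integral)

bond 2 →Sf1  (source Sf1 imposes f)
bond 4 →Sf2  (Sf2 (Sf) sets flow on bond)
bond 0 →I1  (I1: I, integral causality)
bond 1 →I2  (I2 integral (f out))
bond 3 →J1  (closing 0-jn rule on J1)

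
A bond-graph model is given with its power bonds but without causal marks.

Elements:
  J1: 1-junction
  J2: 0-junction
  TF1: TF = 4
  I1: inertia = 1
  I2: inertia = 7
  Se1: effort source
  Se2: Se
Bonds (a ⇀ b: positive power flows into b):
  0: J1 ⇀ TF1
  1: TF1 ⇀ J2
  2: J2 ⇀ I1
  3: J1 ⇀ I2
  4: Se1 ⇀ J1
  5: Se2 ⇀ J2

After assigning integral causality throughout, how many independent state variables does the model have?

2  (I1, I2 all integral)

β4 stroke at J1  (Se1 (Se) sets effort on bond)
β5 stroke at J2  (Se2 fixes effort; stroke away)
β1 stroke at TF1  (J2: bond 5 brought effort, rest push out)
β2 stroke at I1  (common-e at J2 fixed by 5)
β0 stroke at J1  (through TF1, causality passes straight; one stroke at TF1)
β3 stroke at I2  (only one flow-in slot at J1)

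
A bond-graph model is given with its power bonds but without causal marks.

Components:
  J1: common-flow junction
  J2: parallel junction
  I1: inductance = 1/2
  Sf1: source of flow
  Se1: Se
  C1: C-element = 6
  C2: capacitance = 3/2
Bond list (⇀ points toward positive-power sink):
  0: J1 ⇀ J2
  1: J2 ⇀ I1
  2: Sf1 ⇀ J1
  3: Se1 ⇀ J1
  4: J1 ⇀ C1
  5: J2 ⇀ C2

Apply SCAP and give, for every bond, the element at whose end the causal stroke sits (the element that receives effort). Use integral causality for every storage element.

bond 0 stroke at J1
bond 1 stroke at I1
bond 2 stroke at Sf1
bond 3 stroke at J1
bond 4 stroke at J1
bond 5 stroke at J2

bond 2 stroke at Sf1  (source Sf1 imposes f)
bond 3 stroke at J1  (Se1 (Se) sets effort on bond)
bond 0 stroke at J1  (J1: bond 2 brought flow, rest push out)
bond 4 stroke at J1  (1-jn J1 has f-setter on 2)
bond 1 stroke at I1  (I1 integral (f out))
bond 5 stroke at J2  (J2: last free bond brings effort in)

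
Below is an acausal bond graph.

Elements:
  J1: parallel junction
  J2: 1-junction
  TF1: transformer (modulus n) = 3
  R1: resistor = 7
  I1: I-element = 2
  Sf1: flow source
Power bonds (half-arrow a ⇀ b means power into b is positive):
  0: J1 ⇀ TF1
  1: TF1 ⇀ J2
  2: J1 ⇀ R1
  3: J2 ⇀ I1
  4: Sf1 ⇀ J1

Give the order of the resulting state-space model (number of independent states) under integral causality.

1  (I1 all integral)

b4 stroke at Sf1  (source Sf1 imposes f)
b3 stroke at I1  (I1 integral (f out))
b1 stroke at J2  (common-f at J2 fixed by 3)
b0 stroke at TF1  (TF1 one-in-one-out from 1)
b2 stroke at J1  (J1: last free bond brings effort in)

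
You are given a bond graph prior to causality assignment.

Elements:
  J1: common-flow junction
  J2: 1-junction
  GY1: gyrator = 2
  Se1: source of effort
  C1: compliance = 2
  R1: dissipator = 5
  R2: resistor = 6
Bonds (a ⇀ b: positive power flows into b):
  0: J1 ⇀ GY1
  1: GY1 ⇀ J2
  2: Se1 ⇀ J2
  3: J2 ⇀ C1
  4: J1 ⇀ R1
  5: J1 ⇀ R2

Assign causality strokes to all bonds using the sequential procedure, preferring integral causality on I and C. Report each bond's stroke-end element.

#0 stroke at GY1
#1 stroke at GY1
#2 stroke at J2
#3 stroke at J2
#4 stroke at J1
#5 stroke at J1

bond 2 →J2  (Se1 fixes effort; stroke away)
bond 3 →J2  (prefer integral on C1)
bond 1 →GY1  (J2 needs exactly one f-in)
bond 0 →GY1  (GY1: gyrator matches bond 1)
bond 4 →J1  (J1 flow already set via bond 0)
bond 5 →J1  (common-f at J1 fixed by 0)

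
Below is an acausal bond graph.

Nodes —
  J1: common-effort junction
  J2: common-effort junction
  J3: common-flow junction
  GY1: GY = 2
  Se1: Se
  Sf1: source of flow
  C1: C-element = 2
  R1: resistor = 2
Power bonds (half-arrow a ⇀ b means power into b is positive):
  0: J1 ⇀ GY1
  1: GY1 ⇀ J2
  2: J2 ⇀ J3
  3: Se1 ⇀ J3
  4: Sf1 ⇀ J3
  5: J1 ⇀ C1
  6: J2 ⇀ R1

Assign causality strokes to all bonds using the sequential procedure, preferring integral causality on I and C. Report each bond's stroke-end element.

#3 stroke→J3  (source Se1 imposes e)
#4 stroke→Sf1  (Sf1 fixes flow; stroke at Sf1)
#2 stroke→J3  (common-f at J3 fixed by 4)
#5 stroke→J1  (prefer integral on C1)
#0 stroke→GY1  (common-e at J1 fixed by 5)
#1 stroke→GY1  (through GY1, causality inverts; strokes same side of GY1)
#6 stroke→J2  (J2: last free bond brings effort in)

b0 |GY1
b1 |GY1
b2 |J3
b3 |J3
b4 |Sf1
b5 |J1
b6 |J2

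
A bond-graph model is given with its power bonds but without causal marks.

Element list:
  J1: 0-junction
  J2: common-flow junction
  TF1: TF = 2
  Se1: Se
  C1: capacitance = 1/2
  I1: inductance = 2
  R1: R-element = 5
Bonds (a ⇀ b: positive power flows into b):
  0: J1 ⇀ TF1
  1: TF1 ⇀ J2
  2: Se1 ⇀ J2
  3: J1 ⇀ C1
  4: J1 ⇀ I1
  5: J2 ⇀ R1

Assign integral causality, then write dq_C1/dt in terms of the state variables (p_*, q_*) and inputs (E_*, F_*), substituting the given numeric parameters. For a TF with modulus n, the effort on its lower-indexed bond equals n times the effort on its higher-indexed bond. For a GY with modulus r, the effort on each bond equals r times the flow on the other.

β2 →J2  (Se1 fixes effort; stroke away)
β3 →J1  (C1 integral (e out))
β0 →TF1  (common-e at J1 fixed by 3)
β4 →I1  (J1 effort already set via bond 3)
β1 →J2  (TF TF1: opposite of bond 0)
β5 →R1  (J2 needs exactly one f-in)

dq_C1/dt = -E_Se1/10 - p_I1/2 - q_C1/10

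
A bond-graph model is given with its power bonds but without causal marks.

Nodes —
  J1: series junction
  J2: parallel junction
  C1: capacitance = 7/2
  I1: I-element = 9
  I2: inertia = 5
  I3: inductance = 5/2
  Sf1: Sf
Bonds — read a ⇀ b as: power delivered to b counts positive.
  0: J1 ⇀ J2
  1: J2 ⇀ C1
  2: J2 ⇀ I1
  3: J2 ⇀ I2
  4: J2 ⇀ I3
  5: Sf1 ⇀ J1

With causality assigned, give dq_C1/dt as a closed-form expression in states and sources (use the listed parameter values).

β5 stroke→Sf1  (Sf1 (Sf) sets flow on bond)
β0 stroke→J1  (J1: bond 5 brought flow, rest push out)
β1 stroke→J2  (C1 outputs effort q/C1)
β2 stroke→I1  (0-jn J2 has e-setter on 1)
β3 stroke→I2  (J2: bond 1 brought effort, rest push out)
β4 stroke→I3  (0-jn J2 has e-setter on 1)

dq_C1/dt = F_Sf1 - p_I1/9 - p_I2/5 - 2*p_I3/5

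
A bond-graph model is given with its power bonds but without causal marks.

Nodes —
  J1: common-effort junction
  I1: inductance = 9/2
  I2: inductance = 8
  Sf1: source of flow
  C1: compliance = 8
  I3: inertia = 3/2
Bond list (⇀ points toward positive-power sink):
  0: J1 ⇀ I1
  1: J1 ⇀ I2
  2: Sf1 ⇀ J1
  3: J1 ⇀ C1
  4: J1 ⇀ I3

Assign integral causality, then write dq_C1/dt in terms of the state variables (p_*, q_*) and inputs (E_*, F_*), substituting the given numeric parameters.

dq_C1/dt = F_Sf1 - 2*p_I1/9 - p_I2/8 - 2*p_I3/3

β2 stroke at Sf1  (source Sf1 imposes f)
β0 stroke at I1  (I1 outputs flow p/I1)
β1 stroke at I2  (I2: I, integral causality)
β3 stroke at J1  (C1 outputs effort q/C1)
β4 stroke at I3  (0-jn J1 has e-setter on 3)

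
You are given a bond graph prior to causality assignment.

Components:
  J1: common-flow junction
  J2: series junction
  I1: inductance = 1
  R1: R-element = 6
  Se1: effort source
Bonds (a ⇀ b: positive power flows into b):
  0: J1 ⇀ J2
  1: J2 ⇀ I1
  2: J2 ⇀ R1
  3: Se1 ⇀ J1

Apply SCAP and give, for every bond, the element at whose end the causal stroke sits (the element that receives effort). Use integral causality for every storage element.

b0 stroke at J2
b1 stroke at I1
b2 stroke at J2
b3 stroke at J1

#3 stroke→J1  (Se1 fixes effort; stroke away)
#0 stroke→J2  (J1 needs exactly one f-in)
#1 stroke→I1  (I1 outputs flow p/I1)
#2 stroke→J2  (J2 flow already set via bond 1)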